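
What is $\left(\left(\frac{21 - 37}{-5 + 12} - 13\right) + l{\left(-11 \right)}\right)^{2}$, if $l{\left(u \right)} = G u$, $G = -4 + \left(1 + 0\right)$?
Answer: $\frac{15376}{49} \approx 313.8$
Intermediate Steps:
$G = -3$ ($G = -4 + 1 = -3$)
$l{\left(u \right)} = - 3 u$
$\left(\left(\frac{21 - 37}{-5 + 12} - 13\right) + l{\left(-11 \right)}\right)^{2} = \left(\left(\frac{21 - 37}{-5 + 12} - 13\right) - -33\right)^{2} = \left(\left(- \frac{16}{7} - 13\right) + 33\right)^{2} = \left(- \frac{107}{7} + 33\right)^{2} = \left(\frac{124}{7}\right)^{2} = \frac{15376}{49}$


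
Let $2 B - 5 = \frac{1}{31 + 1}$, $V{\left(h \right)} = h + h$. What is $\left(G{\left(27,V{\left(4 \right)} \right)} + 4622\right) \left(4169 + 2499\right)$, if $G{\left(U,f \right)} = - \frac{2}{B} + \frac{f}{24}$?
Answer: $\frac{14884329604}{483} \approx 3.0816 \cdot 10^{7}$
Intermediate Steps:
$V{\left(h \right)} = 2 h$
$B = \frac{161}{64}$ ($B = \frac{5}{2} + \frac{1}{2 \left(31 + 1\right)} = \frac{5}{2} + \frac{1}{2 \cdot 32} = \frac{5}{2} + \frac{1}{2} \cdot \frac{1}{32} = \frac{5}{2} + \frac{1}{64} = \frac{161}{64} \approx 2.5156$)
$G{\left(U,f \right)} = - \frac{128}{161} + \frac{f}{24}$ ($G{\left(U,f \right)} = - \frac{2}{\frac{161}{64}} + \frac{f}{24} = \left(-2\right) \frac{64}{161} + f \frac{1}{24} = - \frac{128}{161} + \frac{f}{24}$)
$\left(G{\left(27,V{\left(4 \right)} \right)} + 4622\right) \left(4169 + 2499\right) = \left(\left(- \frac{128}{161} + \frac{2 \cdot 4}{24}\right) + 4622\right) \left(4169 + 2499\right) = \left(\left(- \frac{128}{161} + \frac{1}{24} \cdot 8\right) + 4622\right) 6668 = \left(\left(- \frac{128}{161} + \frac{1}{3}\right) + 4622\right) 6668 = \left(- \frac{223}{483} + 4622\right) 6668 = \frac{2232203}{483} \cdot 6668 = \frac{14884329604}{483}$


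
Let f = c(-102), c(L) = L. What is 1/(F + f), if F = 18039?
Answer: 1/17937 ≈ 5.5751e-5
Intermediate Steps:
f = -102
1/(F + f) = 1/(18039 - 102) = 1/17937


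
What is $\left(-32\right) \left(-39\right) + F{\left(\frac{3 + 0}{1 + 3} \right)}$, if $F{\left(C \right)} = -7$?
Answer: $1241$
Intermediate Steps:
$\left(-32\right) \left(-39\right) + F{\left(\frac{3 + 0}{1 + 3} \right)} = \left(-32\right) \left(-39\right) - 7 = 1248 - 7 = 1241$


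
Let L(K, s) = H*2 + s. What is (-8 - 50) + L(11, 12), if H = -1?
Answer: -48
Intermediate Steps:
L(K, s) = -2 + s (L(K, s) = -1*2 + s = -2 + s)
(-8 - 50) + L(11, 12) = (-8 - 50) + (-2 + 12) = -58 + 10 = -48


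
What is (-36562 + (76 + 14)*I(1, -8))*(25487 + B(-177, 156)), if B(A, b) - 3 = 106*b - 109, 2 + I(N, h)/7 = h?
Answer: -1796646454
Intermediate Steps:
I(N, h) = -14 + 7*h
B(A, b) = -106 + 106*b (B(A, b) = 3 + (106*b - 109) = 3 + (-109 + 106*b) = -106 + 106*b)
(-36562 + (76 + 14)*I(1, -8))*(25487 + B(-177, 156)) = (-36562 + (76 + 14)*(-14 + 7*(-8)))*(25487 + (-106 + 106*156)) = (-36562 + 90*(-14 - 56))*(25487 + (-106 + 16536)) = (-36562 + 90*(-70))*(25487 + 16430) = (-36562 - 6300)*41917 = -42862*41917 = -1796646454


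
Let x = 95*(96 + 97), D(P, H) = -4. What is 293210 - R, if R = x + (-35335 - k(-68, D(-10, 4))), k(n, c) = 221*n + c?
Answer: 295178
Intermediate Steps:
k(n, c) = c + 221*n
x = 18335 (x = 95*193 = 18335)
R = -1968 (R = 18335 + (-35335 - (-4 + 221*(-68))) = 18335 + (-35335 - (-4 - 15028)) = 18335 + (-35335 - 1*(-15032)) = 18335 + (-35335 + 15032) = 18335 - 20303 = -1968)
293210 - R = 293210 - 1*(-1968) = 293210 + 1968 = 295178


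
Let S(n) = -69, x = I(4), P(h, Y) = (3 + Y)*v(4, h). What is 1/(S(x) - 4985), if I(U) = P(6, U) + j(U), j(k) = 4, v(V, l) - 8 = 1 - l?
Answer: -1/5054 ≈ -0.00019786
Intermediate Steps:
v(V, l) = 9 - l (v(V, l) = 8 + (1 - l) = 9 - l)
P(h, Y) = (3 + Y)*(9 - h)
I(U) = 13 + 3*U (I(U) = -(-9 + 6)*(3 + U) + 4 = -1*(-3)*(3 + U) + 4 = (9 + 3*U) + 4 = 13 + 3*U)
x = 25 (x = 13 + 3*4 = 13 + 12 = 25)
1/(S(x) - 4985) = 1/(-69 - 4985) = 1/(-5054) = -1/5054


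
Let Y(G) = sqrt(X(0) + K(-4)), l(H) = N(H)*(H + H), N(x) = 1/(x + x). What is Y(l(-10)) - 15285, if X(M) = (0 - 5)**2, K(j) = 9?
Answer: -15285 + sqrt(34) ≈ -15279.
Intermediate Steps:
N(x) = 1/(2*x)
l(H) = 1 (l(H) = (1/(2*H))*(H + H) = (1/(2*H))*(2*H) = 1)
X(M) = 25 (X(M) = (-5)**2 = 25)
Y(G) = sqrt(34) (Y(G) = sqrt(25 + 9) = sqrt(34))
Y(l(-10)) - 15285 = sqrt(34) - 15285 = -15285 + sqrt(34)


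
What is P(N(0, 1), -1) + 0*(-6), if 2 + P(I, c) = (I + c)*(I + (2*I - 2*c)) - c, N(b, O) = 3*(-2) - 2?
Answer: 197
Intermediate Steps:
N(b, O) = -8 (N(b, O) = -6 - 2 = -8)
P(I, c) = -2 - c + (I + c)*(-2*c + 3*I) (P(I, c) = -2 + ((I + c)*(I + (2*I - 2*c)) - c) = -2 + ((I + c)*(I + (-2*c + 2*I)) - c) = -2 + ((I + c)*(-2*c + 3*I) - c) = -2 + (-c + (I + c)*(-2*c + 3*I)) = -2 - c + (I + c)*(-2*c + 3*I))
P(N(0, 1), -1) + 0*(-6) = (-2 - 1*(-1) - 2*(-1)² + 3*(-8)² - 8*(-1)) + 0*(-6) = (-2 + 1 - 2*1 + 3*64 + 8) + 0 = (-2 + 1 - 2 + 192 + 8) + 0 = 197 + 0 = 197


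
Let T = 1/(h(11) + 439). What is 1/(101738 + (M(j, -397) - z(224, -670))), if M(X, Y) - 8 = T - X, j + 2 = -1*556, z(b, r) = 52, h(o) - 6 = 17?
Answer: 462/47240425 ≈ 9.7798e-6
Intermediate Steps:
h(o) = 23 (h(o) = 6 + 17 = 23)
j = -558 (j = -2 - 1*556 = -2 - 556 = -558)
T = 1/462 (T = 1/(23 + 439) = 1/462 ≈ 0.0021645)
M(X, Y) = 3697/462 - X (M(X, Y) = 8 + (1/462 - X) = 3697/462 - X)
1/(101738 + (M(j, -397) - z(224, -670))) = 1/(101738 + ((3697/462 - 1*(-558)) - 1*52)) = 1/(101738 + ((3697/462 + 558) - 52)) = 1/(101738 + (261493/462 - 52)) = 1/(101738 + 237469/462) = 1/(47240425/462) = 462/47240425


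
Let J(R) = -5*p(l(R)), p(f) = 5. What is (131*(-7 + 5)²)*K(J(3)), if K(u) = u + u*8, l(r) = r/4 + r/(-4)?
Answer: -117900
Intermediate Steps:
l(r) = 0 (l(r) = r*(¼) + r*(-¼) = r/4 - r/4 = 0)
J(R) = -25 (J(R) = -5*5 = -25)
K(u) = 9*u (K(u) = u + 8*u = 9*u)
(131*(-7 + 5)²)*K(J(3)) = (131*(-7 + 5)²)*(9*(-25)) = (131*(-2)²)*(-225) = (131*4)*(-225) = 524*(-225) = -117900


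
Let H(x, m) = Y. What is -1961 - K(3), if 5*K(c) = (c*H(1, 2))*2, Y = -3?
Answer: -9787/5 ≈ -1957.4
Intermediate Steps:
H(x, m) = -3
K(c) = -6*c/5 (K(c) = ((c*(-3))*2)/5 = (-3*c*2)/5 = (-6*c)/5 = -6*c/5)
-1961 - K(3) = -1961 - (-6)*3/5 = -1961 - 1*(-18/5) = -1961 + 18/5 = -9787/5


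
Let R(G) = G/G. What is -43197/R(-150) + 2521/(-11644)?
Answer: -502988389/11644 ≈ -43197.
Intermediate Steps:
R(G) = 1
-43197/R(-150) + 2521/(-11644) = -43197/1 + 2521/(-11644) = -43197*1 + 2521*(-1/11644) = -43197 - 2521/11644 = -502988389/11644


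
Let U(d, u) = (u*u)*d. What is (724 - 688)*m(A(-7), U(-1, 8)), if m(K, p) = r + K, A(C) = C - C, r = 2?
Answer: 72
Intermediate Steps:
U(d, u) = d*u² (U(d, u) = u²*d = d*u²)
A(C) = 0
m(K, p) = 2 + K
(724 - 688)*m(A(-7), U(-1, 8)) = (724 - 688)*(2 + 0) = 36*2 = 72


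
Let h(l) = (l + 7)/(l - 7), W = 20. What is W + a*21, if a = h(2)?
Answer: -89/5 ≈ -17.800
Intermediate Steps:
h(l) = (7 + l)/(-7 + l)
a = -9/5 (a = (7 + 2)/(-7 + 2) = 9/(-5) = -1/5*9 = -9/5 ≈ -1.8000)
W + a*21 = 20 - 9/5*21 = 20 - 189/5 = -89/5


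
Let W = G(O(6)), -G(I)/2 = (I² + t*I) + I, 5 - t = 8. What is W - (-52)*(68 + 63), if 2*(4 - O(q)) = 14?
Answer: 6782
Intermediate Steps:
t = -3 (t = 5 - 1*8 = 5 - 8 = -3)
O(q) = -3 (O(q) = 4 - ½*14 = 4 - 7 = -3)
G(I) = -2*I² + 4*I (G(I) = -2*((I² - 3*I) + I) = -2*(I² - 2*I) = -2*I² + 4*I)
W = -30 (W = 2*(-3)*(2 - 1*(-3)) = 2*(-3)*(2 + 3) = 2*(-3)*5 = -30)
W - (-52)*(68 + 63) = -30 - (-52)*(68 + 63) = -30 - (-52)*131 = -30 - 1*(-6812) = -30 + 6812 = 6782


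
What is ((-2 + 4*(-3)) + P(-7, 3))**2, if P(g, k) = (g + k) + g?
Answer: 625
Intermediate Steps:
P(g, k) = k + 2*g
((-2 + 4*(-3)) + P(-7, 3))**2 = ((-2 + 4*(-3)) + (3 + 2*(-7)))**2 = ((-2 - 12) + (3 - 14))**2 = (-14 - 11)**2 = (-25)**2 = 625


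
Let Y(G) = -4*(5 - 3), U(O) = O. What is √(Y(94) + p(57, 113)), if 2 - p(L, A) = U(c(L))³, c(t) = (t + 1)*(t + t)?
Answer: I*√289067012934 ≈ 5.3765e+5*I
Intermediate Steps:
c(t) = 2*t*(1 + t) (c(t) = (1 + t)*(2*t) = 2*t*(1 + t))
p(L, A) = 2 - 8*L³*(1 + L)³ (p(L, A) = 2 - (2*L*(1 + L))³ = 2 - 8*L³*(1 + L)³)
Y(G) = -8 (Y(G) = -4*2 = -8)
√(Y(94) + p(57, 113)) = √(-8 + (2 - 8*57³*(1 + 57)³)) = √(-8 + (2 - 8*185193*58³)) = √(-8 + (2 - 8*185193*195112)) = √(-8 + (2 - 289067012928)) = √(-8 - 289067012926) = √(-289067012934) = I*√289067012934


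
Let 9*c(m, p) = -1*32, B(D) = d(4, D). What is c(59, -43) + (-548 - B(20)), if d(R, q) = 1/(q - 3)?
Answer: -84397/153 ≈ -551.61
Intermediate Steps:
d(R, q) = 1/(-3 + q)
B(D) = 1/(-3 + D)
c(m, p) = -32/9 (c(m, p) = (-1*32)/9 = (1/9)*(-32) = -32/9)
c(59, -43) + (-548 - B(20)) = -32/9 + (-548 - 1/(-3 + 20)) = -32/9 + (-548 - 1/17) = -32/9 - 9317/17 = -84397/153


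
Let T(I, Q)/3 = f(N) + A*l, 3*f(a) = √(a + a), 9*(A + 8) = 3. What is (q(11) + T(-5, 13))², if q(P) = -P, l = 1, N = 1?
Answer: (34 - √2)² ≈ 1061.8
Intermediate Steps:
A = -23/3 (A = -8 + (⅑)*3 = -8 + ⅓ = -23/3 ≈ -7.6667)
f(a) = √2*√a/3 (f(a) = √(a + a)/3 = √(2*a)/3 = (√2*√a)/3 = √2*√a/3)
T(I, Q) = -23 + √2 (T(I, Q) = 3*(√2*√1/3 - 23/3*1) = 3*((⅓)*√2*1 - 23/3) = 3*(√2/3 - 23/3) = 3*(-23/3 + √2/3) = -23 + √2)
(q(11) + T(-5, 13))² = (-1*11 + (-23 + √2))² = (-11 + (-23 + √2))² = (-34 + √2)²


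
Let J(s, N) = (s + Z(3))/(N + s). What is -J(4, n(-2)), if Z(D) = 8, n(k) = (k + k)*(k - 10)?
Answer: -3/13 ≈ -0.23077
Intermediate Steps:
n(k) = 2*k*(-10 + k) (n(k) = (2*k)*(-10 + k) = 2*k*(-10 + k))
J(s, N) = (8 + s)/(N + s) (J(s, N) = (s + 8)/(N + s) = (8 + s)/(N + s))
-J(4, n(-2)) = -(8 + 4)/(2*(-2)*(-10 - 2) + 4) = -12/(2*(-2)*(-12) + 4) = -12/(48 + 4) = -12/52 = -1*3/13 = -3/13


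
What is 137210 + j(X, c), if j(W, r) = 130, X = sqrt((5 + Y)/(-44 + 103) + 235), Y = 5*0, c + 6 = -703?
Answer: 137340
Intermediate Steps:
c = -709 (c = -6 - 703 = -709)
Y = 0
X = sqrt(818330)/59 (X = sqrt((5 + 0)/(-44 + 103) + 235) = sqrt(5/59 + 235) = sqrt(13870/59) = sqrt(818330)/59 ≈ 15.332)
137210 + j(X, c) = 137210 + 130 = 137340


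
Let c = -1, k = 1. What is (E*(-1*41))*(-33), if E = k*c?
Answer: -1353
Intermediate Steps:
E = -1 (E = 1*(-1) = -1)
(E*(-1*41))*(-33) = -(-1)*41*(-33) = -1*(-41)*(-33) = 41*(-33) = -1353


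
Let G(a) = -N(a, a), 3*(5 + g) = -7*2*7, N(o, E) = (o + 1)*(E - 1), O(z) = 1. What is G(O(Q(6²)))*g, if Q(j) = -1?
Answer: 0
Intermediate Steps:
N(o, E) = (1 + o)*(-1 + E)
g = -113/3 (g = -5 + (-7*2*7)/3 = -5 + (-14*7)/3 = -5 + (⅓)*(-98) = -5 - 98/3 = -113/3 ≈ -37.667)
G(a) = 1 - a² (G(a) = -(-1 + a - a + a*a) = -(-1 + a - a + a²) = -(-1 + a²) = 1 - a²)
G(O(Q(6²)))*g = (1 - 1*1²)*(-113/3) = (1 - 1*1)*(-113/3) = (1 - 1)*(-113/3) = 0*(-113/3) = 0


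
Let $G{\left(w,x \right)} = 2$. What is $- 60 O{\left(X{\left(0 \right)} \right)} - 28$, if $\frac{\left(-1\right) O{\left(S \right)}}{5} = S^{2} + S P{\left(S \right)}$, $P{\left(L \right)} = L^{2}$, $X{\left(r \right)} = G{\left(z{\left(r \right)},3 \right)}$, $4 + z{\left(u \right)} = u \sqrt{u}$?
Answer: $3572$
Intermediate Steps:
$z{\left(u \right)} = -4 + u^{\frac{3}{2}}$ ($z{\left(u \right)} = -4 + u \sqrt{u} = -4 + u^{\frac{3}{2}}$)
$X{\left(r \right)} = 2$
$O{\left(S \right)} = - 5 S^{2} - 5 S^{3}$ ($O{\left(S \right)} = - 5 \left(S^{2} + S S^{2}\right) = - 5 \left(S^{2} + S^{3}\right) = - 5 S^{2} - 5 S^{3}$)
$- 60 O{\left(X{\left(0 \right)} \right)} - 28 = - 60 \left(- 5 \cdot 2^{2} \left(1 + 2\right)\right) - 28 = - 60 \left(\left(-5\right) 4 \cdot 3\right) - 28 = \left(-60\right) \left(-60\right) - 28 = 3600 - 28 = 3572$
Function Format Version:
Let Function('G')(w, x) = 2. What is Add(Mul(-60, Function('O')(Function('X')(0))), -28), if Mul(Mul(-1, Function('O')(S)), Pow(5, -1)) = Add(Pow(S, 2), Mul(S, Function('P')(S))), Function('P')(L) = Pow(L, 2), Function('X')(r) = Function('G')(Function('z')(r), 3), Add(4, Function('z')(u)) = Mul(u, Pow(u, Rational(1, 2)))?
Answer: 3572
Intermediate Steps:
Function('z')(u) = Add(-4, Pow(u, Rational(3, 2))) (Function('z')(u) = Add(-4, Mul(u, Pow(u, Rational(1, 2)))) = Add(-4, Pow(u, Rational(3, 2))))
Function('X')(r) = 2
Function('O')(S) = Add(Mul(-5, Pow(S, 2)), Mul(-5, Pow(S, 3))) (Function('O')(S) = Mul(-5, Add(Pow(S, 2), Mul(S, Pow(S, 2)))) = Mul(-5, Add(Pow(S, 2), Pow(S, 3))) = Add(Mul(-5, Pow(S, 2)), Mul(-5, Pow(S, 3))))
Add(Mul(-60, Function('O')(Function('X')(0))), -28) = Add(Mul(-60, Mul(-5, Pow(2, 2), Add(1, 2))), -28) = Add(Mul(-60, Mul(-5, 4, 3)), -28) = Add(Mul(-60, -60), -28) = Add(3600, -28) = 3572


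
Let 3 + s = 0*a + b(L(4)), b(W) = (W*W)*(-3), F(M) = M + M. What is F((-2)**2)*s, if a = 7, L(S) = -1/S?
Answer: -51/2 ≈ -25.500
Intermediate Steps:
F(M) = 2*M
b(W) = -3*W**2 (b(W) = W**2*(-3) = -3*W**2)
s = -51/16 (s = -3 + (0*7 - 3*(-1/4)**2) = -3 + (0 - 3*(-1*1/4)**2) = -3 + (0 - 3*(-1/4)**2) = -3 + (0 - 3*1/16) = -3 + (0 - 3/16) = -3 - 3/16 = -51/16 ≈ -3.1875)
F((-2)**2)*s = (2*(-2)**2)*(-51/16) = (2*4)*(-51/16) = 8*(-51/16) = -51/2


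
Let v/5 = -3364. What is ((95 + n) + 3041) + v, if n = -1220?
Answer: -14904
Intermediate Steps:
v = -16820 (v = 5*(-3364) = -16820)
((95 + n) + 3041) + v = ((95 - 1220) + 3041) - 16820 = (-1125 + 3041) - 16820 = 1916 - 16820 = -14904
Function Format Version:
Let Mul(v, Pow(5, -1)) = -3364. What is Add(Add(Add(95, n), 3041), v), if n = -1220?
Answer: -14904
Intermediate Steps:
v = -16820 (v = Mul(5, -3364) = -16820)
Add(Add(Add(95, n), 3041), v) = Add(Add(Add(95, -1220), 3041), -16820) = Add(Add(-1125, 3041), -16820) = Add(1916, -16820) = -14904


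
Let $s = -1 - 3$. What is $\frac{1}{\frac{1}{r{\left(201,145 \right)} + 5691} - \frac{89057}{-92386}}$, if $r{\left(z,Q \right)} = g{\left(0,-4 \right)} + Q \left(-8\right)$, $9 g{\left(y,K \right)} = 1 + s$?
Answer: $\frac{627855256}{605369951} \approx 1.0371$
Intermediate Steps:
$s = -4$ ($s = -1 - 3 = -4$)
$g{\left(y,K \right)} = - \frac{1}{3}$ ($g{\left(y,K \right)} = \frac{1 - 4}{9} = \frac{1}{9} \left(-3\right) = - \frac{1}{3}$)
$r{\left(z,Q \right)} = - \frac{1}{3} - 8 Q$ ($r{\left(z,Q \right)} = - \frac{1}{3} + Q \left(-8\right) = - \frac{1}{3} - 8 Q$)
$\frac{1}{\frac{1}{r{\left(201,145 \right)} + 5691} - \frac{89057}{-92386}} = \frac{1}{\frac{1}{\left(- \frac{1}{3} - 1160\right) + 5691} - \frac{89057}{-92386}} = \frac{1}{\frac{1}{\left(- \frac{1}{3} - 1160\right) + 5691} - - \frac{89057}{92386}} = \frac{1}{\frac{1}{- \frac{3481}{3} + 5691} + \frac{89057}{92386}} = \frac{1}{\frac{1}{\frac{13592}{3}} + \frac{89057}{92386}} = \frac{1}{\frac{3}{13592} + \frac{89057}{92386}} = \frac{1}{\frac{605369951}{627855256}} = \frac{627855256}{605369951}$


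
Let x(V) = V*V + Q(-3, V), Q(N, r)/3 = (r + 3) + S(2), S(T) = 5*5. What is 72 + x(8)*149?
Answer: 25700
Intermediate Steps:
S(T) = 25
Q(N, r) = 84 + 3*r (Q(N, r) = 3*((r + 3) + 25) = 3*((3 + r) + 25) = 3*(28 + r) = 84 + 3*r)
x(V) = 84 + V**2 + 3*V (x(V) = V*V + (84 + 3*V) = V**2 + (84 + 3*V) = 84 + V**2 + 3*V)
72 + x(8)*149 = 72 + (84 + 8**2 + 3*8)*149 = 72 + (84 + 64 + 24)*149 = 72 + 172*149 = 72 + 25628 = 25700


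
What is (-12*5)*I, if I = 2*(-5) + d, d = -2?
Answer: 720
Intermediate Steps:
I = -12 (I = 2*(-5) - 2 = -10 - 2 = -12)
(-12*5)*I = -12*5*(-12) = -60*(-12) = 720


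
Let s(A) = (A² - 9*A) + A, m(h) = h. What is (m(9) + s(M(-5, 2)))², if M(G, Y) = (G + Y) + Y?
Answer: 324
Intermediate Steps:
M(G, Y) = G + 2*Y
s(A) = A² - 8*A
(m(9) + s(M(-5, 2)))² = (9 + (-5 + 2*2)*(-8 + (-5 + 2*2)))² = (9 + (-5 + 4)*(-8 + (-5 + 4)))² = (9 - (-8 - 1))² = (9 - 1*(-9))² = (9 + 9)² = 18² = 324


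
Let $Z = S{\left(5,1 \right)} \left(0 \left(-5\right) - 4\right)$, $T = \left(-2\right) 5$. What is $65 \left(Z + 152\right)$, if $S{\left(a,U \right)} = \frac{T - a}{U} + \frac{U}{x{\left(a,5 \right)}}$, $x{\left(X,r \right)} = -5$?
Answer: $13832$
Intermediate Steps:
$T = -10$
$S{\left(a,U \right)} = - \frac{U}{5} + \frac{-10 - a}{U}$ ($S{\left(a,U \right)} = \frac{-10 - a}{U} + \frac{U}{-5} = \frac{-10 - a}{U} + U \left(- \frac{1}{5}\right) = \frac{-10 - a}{U} - \frac{U}{5} = - \frac{U}{5} + \frac{-10 - a}{U}$)
$Z = \frac{304}{5}$ ($Z = \frac{-10 - 5 - \frac{1^{2}}{5}}{1} \left(0 \left(-5\right) - 4\right) = 1 \left(-10 - 5 - \frac{1}{5}\right) \left(0 - 4\right) = 1 \left(-10 - 5 - \frac{1}{5}\right) \left(-4\right) = 1 \left(- \frac{76}{5}\right) \left(-4\right) = \left(- \frac{76}{5}\right) \left(-4\right) = \frac{304}{5} \approx 60.8$)
$65 \left(Z + 152\right) = 65 \left(\frac{304}{5} + 152\right) = 65 \cdot \frac{1064}{5} = 13832$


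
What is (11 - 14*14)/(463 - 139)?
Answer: -185/324 ≈ -0.57099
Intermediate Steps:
(11 - 14*14)/(463 - 139) = (11 - 196)/324 = -185*1/324 = -185/324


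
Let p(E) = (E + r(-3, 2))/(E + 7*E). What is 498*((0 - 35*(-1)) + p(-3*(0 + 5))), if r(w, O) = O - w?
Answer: 34943/2 ≈ 17472.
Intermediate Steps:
p(E) = (5 + E)/(8*E) (p(E) = (E + (2 - 1*(-3)))/(E + 7*E) = (E + (2 + 3))/((8*E)) = (E + 5)*(1/(8*E)) = (5 + E)*(1/(8*E)) = (5 + E)/(8*E))
498*((0 - 35*(-1)) + p(-3*(0 + 5))) = 498*((0 - 35*(-1)) + (5 - 3*(0 + 5))/(8*((-3*(0 + 5))))) = 498*((0 - 7*(-5)) + (5 - 3*5)/(8*((-3*5)))) = 498*((0 + 35) + (1/8)*(5 - 15)/(-15)) = 498*(35 + (1/8)*(-1/15)*(-10)) = 498*(35 + 1/12) = 498*(421/12) = 34943/2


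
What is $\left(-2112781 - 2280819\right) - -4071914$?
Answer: $-321686$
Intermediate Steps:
$\left(-2112781 - 2280819\right) - -4071914 = \left(-2112781 - 2280819\right) + 4071914 = -4393600 + 4071914 = -321686$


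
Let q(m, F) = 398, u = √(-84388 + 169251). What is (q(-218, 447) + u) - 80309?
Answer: -79911 + √84863 ≈ -79620.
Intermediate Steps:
u = √84863 ≈ 291.31
(q(-218, 447) + u) - 80309 = (398 + √84863) - 80309 = -79911 + √84863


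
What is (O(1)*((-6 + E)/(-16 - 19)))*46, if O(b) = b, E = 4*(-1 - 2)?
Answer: 828/35 ≈ 23.657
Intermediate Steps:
E = -12 (E = 4*(-3) = -12)
(O(1)*((-6 + E)/(-16 - 19)))*46 = (1*((-6 - 12)/(-16 - 19)))*46 = (1*(-18/(-35)))*46 = (1*(-18*(-1/35)))*46 = (1*(18/35))*46 = (18/35)*46 = 828/35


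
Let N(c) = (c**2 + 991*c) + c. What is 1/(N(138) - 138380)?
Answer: 1/17560 ≈ 5.6948e-5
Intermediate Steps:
N(c) = c**2 + 992*c
1/(N(138) - 138380) = 1/(138*(992 + 138) - 138380) = 1/(138*1130 - 138380) = 1/(155940 - 138380) = 1/17560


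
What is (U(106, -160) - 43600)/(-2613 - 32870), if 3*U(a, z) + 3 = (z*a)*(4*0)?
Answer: 43601/35483 ≈ 1.2288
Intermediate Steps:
U(a, z) = -1 (U(a, z) = -1 + ((z*a)*(4*0))/3 = -1 + ((a*z)*0)/3 = -1 + (⅓)*0 = -1 + 0 = -1)
(U(106, -160) - 43600)/(-2613 - 32870) = (-1 - 43600)/(-2613 - 32870) = -43601/(-35483) = -43601*(-1/35483) = 43601/35483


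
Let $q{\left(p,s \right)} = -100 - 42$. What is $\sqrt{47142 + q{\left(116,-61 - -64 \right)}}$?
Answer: $10 \sqrt{470} \approx 216.79$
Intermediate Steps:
$q{\left(p,s \right)} = -142$
$\sqrt{47142 + q{\left(116,-61 - -64 \right)}} = \sqrt{47142 - 142} = \sqrt{47000} = 10 \sqrt{470}$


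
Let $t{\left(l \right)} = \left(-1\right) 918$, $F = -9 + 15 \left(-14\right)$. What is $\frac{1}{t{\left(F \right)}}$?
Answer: $- \frac{1}{918} \approx -0.0010893$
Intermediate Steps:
$F = -219$ ($F = -9 - 210 = -219$)
$t{\left(l \right)} = -918$
$\frac{1}{t{\left(F \right)}} = \frac{1}{-918} = - \frac{1}{918}$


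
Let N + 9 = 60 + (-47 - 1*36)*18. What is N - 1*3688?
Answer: -5131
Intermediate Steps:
N = -1443 (N = -9 + (60 + (-47 - 1*36)*18) = -9 + (60 + (-47 - 36)*18) = -9 + (60 - 83*18) = -9 + (60 - 1494) = -9 - 1434 = -1443)
N - 1*3688 = -1443 - 1*3688 = -1443 - 3688 = -5131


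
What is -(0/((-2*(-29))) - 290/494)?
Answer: 145/247 ≈ 0.58704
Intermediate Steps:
-(0/((-2*(-29))) - 290/494) = -(0/58 - 290*1/494) = -(0*(1/58) - 145/247) = -(0 - 145/247) = -1*(-145/247) = 145/247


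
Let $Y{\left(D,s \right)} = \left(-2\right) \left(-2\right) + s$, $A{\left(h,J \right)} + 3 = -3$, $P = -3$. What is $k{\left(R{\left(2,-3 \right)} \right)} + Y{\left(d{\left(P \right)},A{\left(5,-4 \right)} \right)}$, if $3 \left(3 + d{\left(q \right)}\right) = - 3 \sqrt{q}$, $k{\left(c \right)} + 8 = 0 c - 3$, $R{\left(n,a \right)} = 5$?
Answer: $-13$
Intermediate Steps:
$A{\left(h,J \right)} = -6$ ($A{\left(h,J \right)} = -3 - 3 = -6$)
$k{\left(c \right)} = -11$ ($k{\left(c \right)} = -8 - \left(3 + 0 c\right) = -8 + \left(0 - 3\right) = -8 - 3 = -11$)
$d{\left(q \right)} = -3 - \sqrt{q}$ ($d{\left(q \right)} = -3 + \frac{\left(-3\right) \sqrt{q}}{3} = -3 - \sqrt{q}$)
$Y{\left(D,s \right)} = 4 + s$
$k{\left(R{\left(2,-3 \right)} \right)} + Y{\left(d{\left(P \right)},A{\left(5,-4 \right)} \right)} = -11 + \left(4 - 6\right) = -11 - 2 = -13$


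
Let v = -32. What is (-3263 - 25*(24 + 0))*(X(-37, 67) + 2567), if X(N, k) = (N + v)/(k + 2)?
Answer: -9912458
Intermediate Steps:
X(N, k) = (-32 + N)/(2 + k) (X(N, k) = (N - 32)/(k + 2) = (-32 + N)/(2 + k))
(-3263 - 25*(24 + 0))*(X(-37, 67) + 2567) = (-3263 - 25*(24 + 0))*((-32 - 37)/(2 + 67) + 2567) = (-3263 - 25*24)*(-69/69 + 2567) = (-3263 - 600)*((1/69)*(-69) + 2567) = -3863*(-1 + 2567) = -3863*2566 = -9912458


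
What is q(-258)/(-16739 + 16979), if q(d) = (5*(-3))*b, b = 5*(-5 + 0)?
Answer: 25/16 ≈ 1.5625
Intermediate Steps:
b = -25 (b = 5*(-5) = -25)
q(d) = 375 (q(d) = (5*(-3))*(-25) = -15*(-25) = 375)
q(-258)/(-16739 + 16979) = 375/(-16739 + 16979) = 375/240 = 375*(1/240) = 25/16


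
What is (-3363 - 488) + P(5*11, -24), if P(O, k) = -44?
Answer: -3895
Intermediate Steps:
(-3363 - 488) + P(5*11, -24) = (-3363 - 488) - 44 = -3851 - 44 = -3895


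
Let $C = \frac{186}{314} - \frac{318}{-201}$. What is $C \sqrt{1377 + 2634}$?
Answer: $\frac{22873 \sqrt{4011}}{10519} \approx 137.71$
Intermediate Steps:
$C = \frac{22873}{10519}$ ($C = 186 \cdot \frac{1}{314} - - \frac{106}{67} = \frac{93}{157} + \frac{106}{67} = \frac{22873}{10519} \approx 2.1744$)
$C \sqrt{1377 + 2634} = \frac{22873 \sqrt{1377 + 2634}}{10519} = \frac{22873 \sqrt{4011}}{10519}$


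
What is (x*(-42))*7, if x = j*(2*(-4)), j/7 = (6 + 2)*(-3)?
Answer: -395136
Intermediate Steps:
j = -168 (j = 7*((6 + 2)*(-3)) = 7*(8*(-3)) = 7*(-24) = -168)
x = 1344 (x = -336*(-4) = -168*(-8) = 1344)
(x*(-42))*7 = (1344*(-42))*7 = -56448*7 = -395136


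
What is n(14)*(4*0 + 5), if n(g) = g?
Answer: 70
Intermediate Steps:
n(14)*(4*0 + 5) = 14*(4*0 + 5) = 14*(0 + 5) = 14*5 = 70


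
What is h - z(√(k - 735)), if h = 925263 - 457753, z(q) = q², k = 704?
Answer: 467541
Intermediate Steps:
h = 467510
h - z(√(k - 735)) = 467510 - (√(704 - 735))² = 467510 - (√(-31))² = 467510 - (I*√31)² = 467510 - 1*(-31) = 467510 + 31 = 467541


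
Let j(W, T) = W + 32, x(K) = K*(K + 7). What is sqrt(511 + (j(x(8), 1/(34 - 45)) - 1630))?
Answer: I*sqrt(967) ≈ 31.097*I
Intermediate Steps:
x(K) = K*(7 + K)
j(W, T) = 32 + W
sqrt(511 + (j(x(8), 1/(34 - 45)) - 1630)) = sqrt(511 + ((32 + 8*(7 + 8)) - 1630)) = sqrt(511 + ((32 + 8*15) - 1630)) = sqrt(511 + ((32 + 120) - 1630)) = sqrt(511 + (152 - 1630)) = sqrt(511 - 1478) = sqrt(-967) = I*sqrt(967)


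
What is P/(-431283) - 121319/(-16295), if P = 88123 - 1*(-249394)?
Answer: 46822982762/7027756485 ≈ 6.6626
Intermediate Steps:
P = 337517 (P = 88123 + 249394 = 337517)
P/(-431283) - 121319/(-16295) = 337517/(-431283) - 121319/(-16295) = 337517*(-1/431283) - 121319*(-1/16295) = -337517/431283 + 121319/16295 = 46822982762/7027756485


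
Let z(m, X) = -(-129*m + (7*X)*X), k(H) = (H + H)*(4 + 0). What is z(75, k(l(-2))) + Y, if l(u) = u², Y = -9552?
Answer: -7045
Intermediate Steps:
k(H) = 8*H (k(H) = (2*H)*4 = 8*H)
z(m, X) = -7*X² + 129*m (z(m, X) = -(-129*m + 7*X²) = -7*X² + 129*m)
z(75, k(l(-2))) + Y = (-7*(8*(-2)²)² + 129*75) - 9552 = (-7*(8*4)² + 9675) - 9552 = (-7*32² + 9675) - 9552 = (-7*1024 + 9675) - 9552 = (-7168 + 9675) - 9552 = 2507 - 9552 = -7045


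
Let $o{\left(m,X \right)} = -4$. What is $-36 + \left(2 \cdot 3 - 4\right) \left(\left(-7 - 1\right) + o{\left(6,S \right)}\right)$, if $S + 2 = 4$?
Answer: $-60$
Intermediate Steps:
$S = 2$ ($S = -2 + 4 = 2$)
$-36 + \left(2 \cdot 3 - 4\right) \left(\left(-7 - 1\right) + o{\left(6,S \right)}\right) = -36 + \left(2 \cdot 3 - 4\right) \left(\left(-7 - 1\right) - 4\right) = -36 + \left(6 - 4\right) \left(-8 - 4\right) = -36 + 2 \left(-12\right) = -36 - 24 = -60$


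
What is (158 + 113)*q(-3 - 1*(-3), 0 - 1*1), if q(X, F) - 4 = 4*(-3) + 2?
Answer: -1626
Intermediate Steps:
q(X, F) = -6 (q(X, F) = 4 + (4*(-3) + 2) = 4 + (-12 + 2) = 4 - 10 = -6)
(158 + 113)*q(-3 - 1*(-3), 0 - 1*1) = (158 + 113)*(-6) = 271*(-6) = -1626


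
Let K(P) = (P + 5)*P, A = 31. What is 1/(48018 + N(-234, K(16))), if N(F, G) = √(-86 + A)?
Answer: 48018/2305728379 - I*√55/2305728379 ≈ 2.0826e-5 - 3.2164e-9*I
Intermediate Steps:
K(P) = P*(5 + P) (K(P) = (5 + P)*P = P*(5 + P))
N(F, G) = I*√55 (N(F, G) = √(-86 + 31) = √(-55) = I*√55)
1/(48018 + N(-234, K(16))) = 1/(48018 + I*√55)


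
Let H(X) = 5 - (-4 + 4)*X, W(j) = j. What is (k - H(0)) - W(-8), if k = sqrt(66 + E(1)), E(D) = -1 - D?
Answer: 11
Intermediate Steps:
H(X) = 5 (H(X) = 5 - 0*X = 5 - 1*0 = 5 + 0 = 5)
k = 8 (k = sqrt(66 + (-1 - 1*1)) = sqrt(66 + (-1 - 1)) = sqrt(66 - 2) = sqrt(64) = 8)
(k - H(0)) - W(-8) = (8 - 1*5) - 1*(-8) = (8 - 5) + 8 = 3 + 8 = 11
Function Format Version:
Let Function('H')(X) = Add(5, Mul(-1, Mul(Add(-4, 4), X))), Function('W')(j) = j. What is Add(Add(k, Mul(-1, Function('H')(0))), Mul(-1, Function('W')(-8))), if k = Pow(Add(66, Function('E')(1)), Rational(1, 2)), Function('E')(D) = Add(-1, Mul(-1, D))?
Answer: 11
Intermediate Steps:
Function('H')(X) = 5 (Function('H')(X) = Add(5, Mul(-1, Mul(0, X))) = Add(5, Mul(-1, 0)) = Add(5, 0) = 5)
k = 8 (k = Pow(Add(66, Add(-1, Mul(-1, 1))), Rational(1, 2)) = Pow(Add(66, Add(-1, -1)), Rational(1, 2)) = Pow(Add(66, -2), Rational(1, 2)) = Pow(64, Rational(1, 2)) = 8)
Add(Add(k, Mul(-1, Function('H')(0))), Mul(-1, Function('W')(-8))) = Add(Add(8, Mul(-1, 5)), Mul(-1, -8)) = Add(Add(8, -5), 8) = Add(3, 8) = 11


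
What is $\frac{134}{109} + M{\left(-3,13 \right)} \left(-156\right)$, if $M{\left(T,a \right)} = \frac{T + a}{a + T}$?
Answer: $- \frac{16870}{109} \approx -154.77$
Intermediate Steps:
$M{\left(T,a \right)} = 1$ ($M{\left(T,a \right)} = \frac{T + a}{T + a} = 1$)
$\frac{134}{109} + M{\left(-3,13 \right)} \left(-156\right) = \frac{134}{109} + 1 \left(-156\right) = 134 \cdot \frac{1}{109} - 156 = \frac{134}{109} - 156 = - \frac{16870}{109}$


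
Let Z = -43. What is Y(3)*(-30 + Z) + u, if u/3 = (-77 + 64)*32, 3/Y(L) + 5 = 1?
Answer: -4773/4 ≈ -1193.3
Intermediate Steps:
Y(L) = -3/4 (Y(L) = 3/(-5 + 1) = 3/(-4) = 3*(-1/4) = -3/4)
u = -1248 (u = 3*((-77 + 64)*32) = 3*(-13*32) = 3*(-416) = -1248)
Y(3)*(-30 + Z) + u = -3*(-30 - 43)/4 - 1248 = -3/4*(-73) - 1248 = 219/4 - 1248 = -4773/4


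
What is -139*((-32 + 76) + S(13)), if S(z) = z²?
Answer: -29607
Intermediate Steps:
-139*((-32 + 76) + S(13)) = -139*((-32 + 76) + 13²) = -139*(44 + 169) = -139*213 = -29607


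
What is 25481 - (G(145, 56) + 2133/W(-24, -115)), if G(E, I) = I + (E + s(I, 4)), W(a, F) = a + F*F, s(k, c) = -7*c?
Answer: 334088775/13201 ≈ 25308.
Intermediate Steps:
W(a, F) = a + F**2
G(E, I) = -28 + E + I (G(E, I) = I + (E - 7*4) = I + (E - 28) = I + (-28 + E) = -28 + E + I)
25481 - (G(145, 56) + 2133/W(-24, -115)) = 25481 - ((-28 + 145 + 56) + 2133/(-24 + (-115)**2)) = 25481 - (173 + 2133/(-24 + 13225)) = 25481 - (173 + 2133/13201) = 25481 - 1*2285906/13201 = 25481 - 2285906/13201 = 334088775/13201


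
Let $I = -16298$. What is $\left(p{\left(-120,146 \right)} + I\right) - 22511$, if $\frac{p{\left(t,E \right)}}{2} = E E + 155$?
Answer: $4133$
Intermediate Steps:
$p{\left(t,E \right)} = 310 + 2 E^{2}$ ($p{\left(t,E \right)} = 2 \left(E E + 155\right) = 2 \left(E^{2} + 155\right) = 2 \left(155 + E^{2}\right) = 310 + 2 E^{2}$)
$\left(p{\left(-120,146 \right)} + I\right) - 22511 = \left(\left(310 + 2 \cdot 146^{2}\right) - 16298\right) - 22511 = \left(\left(310 + 2 \cdot 21316\right) - 16298\right) - 22511 = \left(\left(310 + 42632\right) - 16298\right) - 22511 = \left(42942 - 16298\right) - 22511 = 26644 - 22511 = 4133$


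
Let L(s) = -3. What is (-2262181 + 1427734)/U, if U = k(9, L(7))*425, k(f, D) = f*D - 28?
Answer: 834447/23375 ≈ 35.698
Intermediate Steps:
k(f, D) = -28 + D*f (k(f, D) = D*f - 28 = -28 + D*f)
U = -23375 (U = (-28 - 3*9)*425 = (-28 - 27)*425 = -55*425 = -23375)
(-2262181 + 1427734)/U = (-2262181 + 1427734)/(-23375) = -834447*(-1/23375) = 834447/23375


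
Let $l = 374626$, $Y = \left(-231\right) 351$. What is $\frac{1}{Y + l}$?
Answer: $\frac{1}{293545} \approx 3.4066 \cdot 10^{-6}$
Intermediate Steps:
$Y = -81081$
$\frac{1}{Y + l} = \frac{1}{-81081 + 374626} = \frac{1}{293545}$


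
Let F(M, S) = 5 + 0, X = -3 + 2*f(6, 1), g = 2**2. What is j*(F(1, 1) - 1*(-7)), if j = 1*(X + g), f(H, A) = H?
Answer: 156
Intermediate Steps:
g = 4
X = 9 (X = -3 + 2*6 = -3 + 12 = 9)
F(M, S) = 5
j = 13 (j = 1*(9 + 4) = 1*13 = 13)
j*(F(1, 1) - 1*(-7)) = 13*(5 - 1*(-7)) = 13*(5 + 7) = 13*12 = 156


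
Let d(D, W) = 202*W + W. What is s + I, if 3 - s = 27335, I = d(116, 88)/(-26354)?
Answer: -360162696/13177 ≈ -27333.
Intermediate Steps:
d(D, W) = 203*W
I = -8932/13177 (I = (203*88)/(-26354) = 17864*(-1/26354) = -8932/13177 ≈ -0.67785)
s = -27332 (s = 3 - 1*27335 = 3 - 27335 = -27332)
s + I = -27332 - 8932/13177 = -360162696/13177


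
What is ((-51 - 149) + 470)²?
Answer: 72900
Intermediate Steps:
((-51 - 149) + 470)² = (-200 + 470)² = 270² = 72900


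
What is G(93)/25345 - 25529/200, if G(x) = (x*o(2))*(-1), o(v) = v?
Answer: -129413941/1013800 ≈ -127.65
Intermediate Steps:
G(x) = -2*x (G(x) = (x*2)*(-1) = (2*x)*(-1) = -2*x)
G(93)/25345 - 25529/200 = -2*93/25345 - 25529/200 = -186*1/25345 - 25529*1/200 = -186/25345 - 25529/200 = -129413941/1013800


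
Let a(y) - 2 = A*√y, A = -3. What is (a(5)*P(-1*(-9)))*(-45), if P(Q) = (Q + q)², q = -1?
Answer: -5760 + 8640*√5 ≈ 13560.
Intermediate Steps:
a(y) = 2 - 3*√y
P(Q) = (-1 + Q)² (P(Q) = (Q - 1)² = (-1 + Q)²)
(a(5)*P(-1*(-9)))*(-45) = ((2 - 3*√5)*(-1 - 1*(-9))²)*(-45) = ((2 - 3*√5)*(-1 + 9)²)*(-45) = ((2 - 3*√5)*8²)*(-45) = ((2 - 3*√5)*64)*(-45) = (128 - 192*√5)*(-45) = -5760 + 8640*√5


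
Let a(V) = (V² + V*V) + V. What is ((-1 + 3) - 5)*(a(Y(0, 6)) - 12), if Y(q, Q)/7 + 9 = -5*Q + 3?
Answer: -380232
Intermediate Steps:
Y(q, Q) = -42 - 35*Q (Y(q, Q) = -63 + 7*(-5*Q + 3) = -63 + 7*(3 - 5*Q) = -63 + (21 - 35*Q) = -42 - 35*Q)
a(V) = V + 2*V² (a(V) = (V² + V²) + V = 2*V² + V = V + 2*V²)
((-1 + 3) - 5)*(a(Y(0, 6)) - 12) = ((-1 + 3) - 5)*((-42 - 35*6)*(1 + 2*(-42 - 35*6)) - 12) = (2 - 5)*((-42 - 210)*(1 + 2*(-42 - 210)) - 12) = -3*(-252*(1 + 2*(-252)) - 12) = -3*(-252*(1 - 504) - 12) = -3*(-252*(-503) - 12) = -3*(126756 - 12) = -3*126744 = -380232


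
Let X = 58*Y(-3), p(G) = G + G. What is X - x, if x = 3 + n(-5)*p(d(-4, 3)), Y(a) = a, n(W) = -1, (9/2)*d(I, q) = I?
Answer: -1609/9 ≈ -178.78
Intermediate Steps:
d(I, q) = 2*I/9
p(G) = 2*G
X = -174 (X = 58*(-3) = -174)
x = 43/9 (x = 3 - 2*(2/9)*(-4) = 3 - 2*(-8)/9 = 3 - 1*(-16/9) = 3 + 16/9 = 43/9 ≈ 4.7778)
X - x = -174 - 1*43/9 = -174 - 43/9 = -1609/9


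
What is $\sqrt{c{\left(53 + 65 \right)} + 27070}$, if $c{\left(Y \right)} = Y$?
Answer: $2 \sqrt{6797} \approx 164.89$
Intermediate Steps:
$\sqrt{c{\left(53 + 65 \right)} + 27070} = \sqrt{\left(53 + 65\right) + 27070} = \sqrt{118 + 27070} = \sqrt{27188} = 2 \sqrt{6797}$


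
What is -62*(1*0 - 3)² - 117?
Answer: -675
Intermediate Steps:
-62*(1*0 - 3)² - 117 = -62*(0 - 3)² - 117 = -62*(-3)² - 117 = -62*9 - 117 = -558 - 117 = -675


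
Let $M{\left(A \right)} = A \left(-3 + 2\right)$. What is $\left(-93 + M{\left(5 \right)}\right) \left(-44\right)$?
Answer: $4312$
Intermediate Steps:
$M{\left(A \right)} = - A$ ($M{\left(A \right)} = A \left(-1\right) = - A$)
$\left(-93 + M{\left(5 \right)}\right) \left(-44\right) = \left(-93 - 5\right) \left(-44\right) = \left(-98\right) \left(-44\right) = 4312$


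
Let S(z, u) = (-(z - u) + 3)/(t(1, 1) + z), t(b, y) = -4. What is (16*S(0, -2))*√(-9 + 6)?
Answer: -4*I*√3 ≈ -6.9282*I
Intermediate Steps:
S(z, u) = (3 + u - z)/(-4 + z) (S(z, u) = (-(z - u) + 3)/(-4 + z) = ((u - z) + 3)/(-4 + z) = (3 + u - z)/(-4 + z))
(16*S(0, -2))*√(-9 + 6) = (16*((3 - 2 - 1*0)/(-4 + 0)))*√(-9 + 6) = (16*((3 - 2 + 0)/(-4)))*√(-3) = (16*(-¼*1))*(I*√3) = (16*(-¼))*(I*√3) = -4*I*√3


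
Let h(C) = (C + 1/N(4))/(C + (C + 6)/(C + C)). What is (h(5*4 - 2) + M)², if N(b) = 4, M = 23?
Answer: 28847641/50176 ≈ 574.93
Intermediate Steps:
h(C) = (¼ + C)/(C + (6 + C)/(2*C)) (h(C) = (C + 1/4)/(C + (C + 6)/(C + C)) = (C + ¼)/(C + (6 + C)/((2*C))) = (¼ + C)/(C + (6 + C)*(1/(2*C))) = (¼ + C)/(C + (6 + C)/(2*C)))
(h(5*4 - 2) + M)² = ((5*4 - 2)*(1 + 4*(5*4 - 2))/(2*(6 + (5*4 - 2) + 2*(5*4 - 2)²)) + 23)² = ((20 - 2)*(1 + 4*(20 - 2))/(2*(6 + (20 - 2) + 2*(20 - 2)²)) + 23)² = ((½)*18*(1 + 4*18)/(6 + 18 + 2*18²) + 23)² = ((½)*18*(1 + 72)/(6 + 18 + 2*324) + 23)² = ((½)*18*73/(6 + 18 + 648) + 23)² = ((½)*18*73/672 + 23)² = ((½)*18*(1/672)*73 + 23)² = (219/224 + 23)² = (5371/224)² = 28847641/50176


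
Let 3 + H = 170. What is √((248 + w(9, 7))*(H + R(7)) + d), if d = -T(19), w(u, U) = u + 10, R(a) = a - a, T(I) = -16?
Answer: √44605 ≈ 211.20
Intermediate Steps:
H = 167 (H = -3 + 170 = 167)
R(a) = 0
w(u, U) = 10 + u
d = 16 (d = -1*(-16) = 16)
√((248 + w(9, 7))*(H + R(7)) + d) = √((248 + (10 + 9))*(167 + 0) + 16) = √((248 + 19)*167 + 16) = √(267*167 + 16) = √(44589 + 16) = √44605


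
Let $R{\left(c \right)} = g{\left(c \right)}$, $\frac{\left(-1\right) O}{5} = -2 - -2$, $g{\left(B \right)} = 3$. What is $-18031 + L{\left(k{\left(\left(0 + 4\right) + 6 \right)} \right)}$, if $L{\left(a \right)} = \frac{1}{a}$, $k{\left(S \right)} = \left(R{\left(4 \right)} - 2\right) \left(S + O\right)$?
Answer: $- \frac{180309}{10} \approx -18031.0$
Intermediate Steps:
$O = 0$ ($O = - 5 \left(-2 - -2\right) = - 5 \left(-2 + 2\right) = \left(-5\right) 0 = 0$)
$R{\left(c \right)} = 3$
$k{\left(S \right)} = S$ ($k{\left(S \right)} = \left(3 - 2\right) \left(S + 0\right) = 1 S = S$)
$-18031 + L{\left(k{\left(\left(0 + 4\right) + 6 \right)} \right)} = -18031 + \frac{1}{\left(0 + 4\right) + 6} = -18031 + \frac{1}{4 + 6} = -18031 + \frac{1}{10} = - \frac{180309}{10}$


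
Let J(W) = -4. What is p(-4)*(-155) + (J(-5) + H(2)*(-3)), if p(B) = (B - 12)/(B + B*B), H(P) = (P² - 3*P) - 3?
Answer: 653/3 ≈ 217.67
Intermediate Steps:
H(P) = -3 + P² - 3*P
p(B) = (-12 + B)/(B + B²)
p(-4)*(-155) + (J(-5) + H(2)*(-3)) = ((-12 - 4)/((-4)*(1 - 4)))*(-155) + (-4 + (-3 + 2² - 3*2)*(-3)) = -¼*(-16)/(-3)*(-155) + (-4 + (-3 + 4 - 6)*(-3)) = -¼*(-⅓)*(-16)*(-155) + (-4 - 5*(-3)) = -4/3*(-155) + (-4 + 15) = 620/3 + 11 = 653/3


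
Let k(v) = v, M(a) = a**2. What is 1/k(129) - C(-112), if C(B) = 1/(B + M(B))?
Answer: 1367/178192 ≈ 0.0076715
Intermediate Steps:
C(B) = 1/(B + B**2)
1/k(129) - C(-112) = 1/129 - 1/((-112)*(1 - 112)) = 1/129 - (-1)/(112*(-111)) = 1/129 - (-1)*(-1)/(112*111) = 1/129 - 1*1/12432 = 1/129 - 1/12432 = 1367/178192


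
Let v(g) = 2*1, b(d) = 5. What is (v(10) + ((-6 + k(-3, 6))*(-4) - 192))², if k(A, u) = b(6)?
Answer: 34596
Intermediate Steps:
k(A, u) = 5
v(g) = 2
(v(10) + ((-6 + k(-3, 6))*(-4) - 192))² = (2 + ((-6 + 5)*(-4) - 192))² = (2 + (-1*(-4) - 192))² = (2 + (4 - 192))² = (2 - 188)² = (-186)² = 34596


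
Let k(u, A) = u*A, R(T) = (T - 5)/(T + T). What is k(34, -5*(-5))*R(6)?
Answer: 425/6 ≈ 70.833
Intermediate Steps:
R(T) = (-5 + T)/(2*T) (R(T) = (-5 + T)/((2*T)) = (-5 + T)*(1/(2*T)) = (-5 + T)/(2*T))
k(u, A) = A*u
k(34, -5*(-5))*R(6) = (-5*(-5)*34)*((½)*(-5 + 6)/6) = (25*34)*((½)*(⅙)*1) = 850*(1/12) = 425/6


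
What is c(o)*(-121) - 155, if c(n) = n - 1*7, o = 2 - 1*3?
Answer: 813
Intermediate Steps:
o = -1 (o = 2 - 3 = -1)
c(n) = -7 + n (c(n) = n - 7 = -7 + n)
c(o)*(-121) - 155 = (-7 - 1)*(-121) - 155 = -8*(-121) - 155 = 968 - 155 = 813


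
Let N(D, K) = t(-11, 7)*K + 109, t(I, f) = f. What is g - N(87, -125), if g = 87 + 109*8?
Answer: 1725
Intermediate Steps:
N(D, K) = 109 + 7*K (N(D, K) = 7*K + 109 = 109 + 7*K)
g = 959 (g = 87 + 872 = 959)
g - N(87, -125) = 959 - (109 + 7*(-125)) = 959 - (109 - 875) = 959 - 1*(-766) = 959 + 766 = 1725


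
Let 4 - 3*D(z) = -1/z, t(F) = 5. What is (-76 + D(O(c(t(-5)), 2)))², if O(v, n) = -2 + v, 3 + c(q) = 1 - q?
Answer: 4068289/729 ≈ 5580.6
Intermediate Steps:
c(q) = -2 - q (c(q) = -3 + (1 - q) = -2 - q)
D(z) = 4/3 + 1/(3*z) (D(z) = 4/3 - (-1)/(3*z) = 4/3 + 1/(3*z))
(-76 + D(O(c(t(-5)), 2)))² = (-76 + (1 + 4*(-2 + (-2 - 1*5)))/(3*(-2 + (-2 - 1*5))))² = (-76 + (1 + 4*(-2 + (-2 - 5)))/(3*(-2 + (-2 - 5))))² = (-76 + (1 + 4*(-2 - 7))/(3*(-2 - 7)))² = (-76 + (⅓)*(1 + 4*(-9))/(-9))² = (-76 + (⅓)*(-⅑)*(1 - 36))² = (-76 + (⅓)*(-⅑)*(-35))² = (-76 + 35/27)² = (-2017/27)² = 4068289/729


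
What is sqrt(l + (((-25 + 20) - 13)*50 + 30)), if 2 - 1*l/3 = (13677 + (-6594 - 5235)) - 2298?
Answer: 9*sqrt(6) ≈ 22.045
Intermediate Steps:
l = 1356 (l = 6 - 3*((13677 + (-6594 - 5235)) - 2298) = 6 - 3*((13677 - 11829) - 2298) = 6 - 3*(1848 - 2298) = 6 - 3*(-450) = 6 + 1350 = 1356)
sqrt(l + (((-25 + 20) - 13)*50 + 30)) = sqrt(1356 + (((-25 + 20) - 13)*50 + 30)) = sqrt(1356 + ((-5 - 13)*50 + 30)) = sqrt(1356 + (-18*50 + 30)) = sqrt(1356 + (-900 + 30)) = sqrt(1356 - 870) = sqrt(486) = 9*sqrt(6)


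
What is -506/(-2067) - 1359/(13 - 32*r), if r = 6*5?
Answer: 3288235/1957449 ≈ 1.6799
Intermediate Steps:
r = 30
-506/(-2067) - 1359/(13 - 32*r) = -506/(-2067) - 1359/(13 - 32*30) = -506*(-1/2067) - 1359/(13 - 960) = 506/2067 - 1359/(-947) = 506/2067 - 1359*(-1/947) = 506/2067 + 1359/947 = 3288235/1957449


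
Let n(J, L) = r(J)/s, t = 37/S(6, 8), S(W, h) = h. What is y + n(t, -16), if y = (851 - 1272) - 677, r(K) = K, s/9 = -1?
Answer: -79093/72 ≈ -1098.5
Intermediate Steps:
s = -9 (s = 9*(-1) = -9)
t = 37/8 ≈ 4.6250
n(J, L) = -J/9 (n(J, L) = J/(-9) = J*(-⅑) = -J/9)
y = -1098 (y = -421 - 677 = -1098)
y + n(t, -16) = -1098 - ⅑*37/8 = -1098 - 37/72 = -79093/72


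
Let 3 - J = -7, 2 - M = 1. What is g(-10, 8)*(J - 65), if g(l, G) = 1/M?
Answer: -55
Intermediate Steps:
M = 1 (M = 2 - 1*1 = 2 - 1 = 1)
g(l, G) = 1 (g(l, G) = 1/1 = 1)
J = 10 (J = 3 - 1*(-7) = 3 + 7 = 10)
g(-10, 8)*(J - 65) = 1*(10 - 65) = 1*(-55) = -55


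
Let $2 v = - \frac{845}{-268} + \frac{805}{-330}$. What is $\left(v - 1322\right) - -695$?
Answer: $- \frac{11084065}{17688} \approx -626.64$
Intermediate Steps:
$v = \frac{6311}{17688}$ ($v = \frac{- \frac{845}{-268} + \frac{805}{-330}}{2} = \frac{\left(-845\right) \left(- \frac{1}{268}\right) + 805 \left(- \frac{1}{330}\right)}{2} = \frac{\frac{845}{268} - \frac{161}{66}}{2} = \frac{1}{2} \cdot \frac{6311}{8844} = \frac{6311}{17688} \approx 0.3568$)
$\left(v - 1322\right) - -695 = \left(\frac{6311}{17688} - 1322\right) - -695 = \left(\frac{6311}{17688} - 1322\right) + 695 = - \frac{23377225}{17688} + 695 = - \frac{11084065}{17688}$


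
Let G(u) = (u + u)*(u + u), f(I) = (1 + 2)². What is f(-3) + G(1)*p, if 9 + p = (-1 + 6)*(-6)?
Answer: -147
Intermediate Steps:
f(I) = 9 (f(I) = 3² = 9)
p = -39 (p = -9 + (-1 + 6)*(-6) = -9 + 5*(-6) = -9 - 30 = -39)
G(u) = 4*u² (G(u) = (2*u)*(2*u) = 4*u²)
f(-3) + G(1)*p = 9 + (4*1²)*(-39) = 9 + (4*1)*(-39) = 9 + 4*(-39) = 9 - 156 = -147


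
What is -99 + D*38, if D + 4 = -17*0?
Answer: -251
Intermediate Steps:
D = -4 (D = -4 - 17*0 = -4 + 0 = -4)
-99 + D*38 = -99 - 4*38 = -99 - 152 = -251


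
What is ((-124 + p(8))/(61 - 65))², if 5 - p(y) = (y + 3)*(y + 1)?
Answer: 11881/4 ≈ 2970.3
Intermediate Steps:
p(y) = 5 - (1 + y)*(3 + y) (p(y) = 5 - (y + 3)*(y + 1) = 5 - (3 + y)*(1 + y) = 5 - (1 + y)*(3 + y))
((-124 + p(8))/(61 - 65))² = ((-124 + (2 - 1*8² - 4*8))/(61 - 65))² = ((-124 + (2 - 1*64 - 32))/(-4))² = ((-124 + (2 - 64 - 32))*(-¼))² = ((-124 - 94)*(-¼))² = (-218*(-¼))² = (109/2)² = 11881/4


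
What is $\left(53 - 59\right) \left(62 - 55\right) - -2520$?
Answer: $2478$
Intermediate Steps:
$\left(53 - 59\right) \left(62 - 55\right) - -2520 = \left(-6\right) 7 + 2520 = -42 + 2520 = 2478$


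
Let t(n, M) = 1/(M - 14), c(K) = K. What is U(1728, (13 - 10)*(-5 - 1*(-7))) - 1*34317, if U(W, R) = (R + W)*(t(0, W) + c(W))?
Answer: 2538464862/857 ≈ 2.9620e+6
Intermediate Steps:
t(n, M) = 1/(-14 + M)
U(W, R) = (R + W)*(W + 1/(-14 + W)) (U(W, R) = (R + W)*(1/(-14 + W) + W) = (R + W)*(W + 1/(-14 + W)))
U(1728, (13 - 10)*(-5 - 1*(-7))) - 1*34317 = ((13 - 10)*(-5 - 1*(-7)) + 1728 + 1728*(-14 + 1728)*((13 - 10)*(-5 - 1*(-7)) + 1728))/(-14 + 1728) - 1*34317 = (3*(-5 + 7) + 1728 + 1728*1714*(3*(-5 + 7) + 1728))/1714 - 34317 = (3*2 + 1728 + 1728*1714*(3*2 + 1728))/1714 - 34317 = (6 + 1728 + 1728*1714*(6 + 1728))/1714 - 34317 = (6 + 1728 + 1728*1714*1734)/1714 - 34317 = (6 + 1728 + 5135747328)/1714 - 34317 = (1/1714)*5135749062 - 34317 = 2567874531/857 - 34317 = 2538464862/857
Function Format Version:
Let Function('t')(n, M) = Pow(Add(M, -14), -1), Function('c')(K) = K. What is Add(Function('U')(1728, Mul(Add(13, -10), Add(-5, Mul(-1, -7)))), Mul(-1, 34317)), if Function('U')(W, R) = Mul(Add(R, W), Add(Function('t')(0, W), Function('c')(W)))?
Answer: Rational(2538464862, 857) ≈ 2.9620e+6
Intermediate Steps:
Function('t')(n, M) = Pow(Add(-14, M), -1)
Function('U')(W, R) = Mul(Add(R, W), Add(W, Pow(Add(-14, W), -1))) (Function('U')(W, R) = Mul(Add(R, W), Add(Pow(Add(-14, W), -1), W)) = Mul(Add(R, W), Add(W, Pow(Add(-14, W), -1))))
Add(Function('U')(1728, Mul(Add(13, -10), Add(-5, Mul(-1, -7)))), Mul(-1, 34317)) = Add(Mul(Pow(Add(-14, 1728), -1), Add(Mul(Add(13, -10), Add(-5, Mul(-1, -7))), 1728, Mul(1728, Add(-14, 1728), Add(Mul(Add(13, -10), Add(-5, Mul(-1, -7))), 1728)))), Mul(-1, 34317)) = Add(Mul(Pow(1714, -1), Add(Mul(3, Add(-5, 7)), 1728, Mul(1728, 1714, Add(Mul(3, Add(-5, 7)), 1728)))), -34317) = Add(Mul(Rational(1, 1714), Add(Mul(3, 2), 1728, Mul(1728, 1714, Add(Mul(3, 2), 1728)))), -34317) = Add(Mul(Rational(1, 1714), Add(6, 1728, Mul(1728, 1714, Add(6, 1728)))), -34317) = Add(Mul(Rational(1, 1714), Add(6, 1728, Mul(1728, 1714, 1734))), -34317) = Add(Mul(Rational(1, 1714), Add(6, 1728, 5135747328)), -34317) = Add(Mul(Rational(1, 1714), 5135749062), -34317) = Add(Rational(2567874531, 857), -34317) = Rational(2538464862, 857)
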